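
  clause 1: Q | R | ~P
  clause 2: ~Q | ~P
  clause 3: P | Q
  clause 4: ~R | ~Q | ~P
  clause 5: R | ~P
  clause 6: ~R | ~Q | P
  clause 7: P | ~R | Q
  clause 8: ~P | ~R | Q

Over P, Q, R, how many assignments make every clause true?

There are 2^3 = 8 truth assignments over (P, Q, R).
Split on P. With P = 1, the clauses containing P are satisfied and ~P drops from the rest; 0 of the 2^2 = 4 assignments to the other variables satisfy what remains.
With P = 0, by the same count on the reduced clause set, 1 assignment works.
(One model: P=F, Q=T, R=F.)
Total: 0 + 1 = 1.

1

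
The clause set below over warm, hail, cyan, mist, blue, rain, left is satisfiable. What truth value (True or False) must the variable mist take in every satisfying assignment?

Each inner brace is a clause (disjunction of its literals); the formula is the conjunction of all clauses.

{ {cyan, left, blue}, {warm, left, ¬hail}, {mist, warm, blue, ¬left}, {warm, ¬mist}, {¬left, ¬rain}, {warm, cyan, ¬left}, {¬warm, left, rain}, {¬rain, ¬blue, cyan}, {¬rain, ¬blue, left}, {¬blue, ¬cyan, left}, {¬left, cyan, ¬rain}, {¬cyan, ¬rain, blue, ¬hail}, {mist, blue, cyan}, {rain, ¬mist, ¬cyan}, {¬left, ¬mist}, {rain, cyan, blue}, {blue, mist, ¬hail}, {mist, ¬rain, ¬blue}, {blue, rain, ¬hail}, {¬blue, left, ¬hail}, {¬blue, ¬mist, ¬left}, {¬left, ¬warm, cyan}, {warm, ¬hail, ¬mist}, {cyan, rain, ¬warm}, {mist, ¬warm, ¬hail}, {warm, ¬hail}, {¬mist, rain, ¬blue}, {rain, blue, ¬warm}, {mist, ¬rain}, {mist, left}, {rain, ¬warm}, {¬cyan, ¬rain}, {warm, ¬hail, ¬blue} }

False

Suppose mist = True.
Unit clause (warm) forces warm = True.
Unit clause (¬left) forces left = False.
Unit clause (rain) forces rain = True.
Unit clause (¬blue) forces blue = False.
Unit clause (cyan) forces cyan = True.
That conflicts with the unit clause (¬cyan).
So every satisfying assignment has mist = False.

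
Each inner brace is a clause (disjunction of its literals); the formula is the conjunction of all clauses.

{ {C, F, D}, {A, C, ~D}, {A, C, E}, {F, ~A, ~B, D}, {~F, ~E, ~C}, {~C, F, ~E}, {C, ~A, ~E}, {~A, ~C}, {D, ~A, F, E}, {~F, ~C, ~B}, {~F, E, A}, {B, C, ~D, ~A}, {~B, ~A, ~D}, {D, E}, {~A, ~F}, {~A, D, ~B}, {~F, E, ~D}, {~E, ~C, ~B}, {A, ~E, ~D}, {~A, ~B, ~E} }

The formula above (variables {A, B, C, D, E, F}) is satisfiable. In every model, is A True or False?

False

Suppose A = 1.
The clause (~C) is unit, so C = 0.
The clause (~E) is unit, so E = 0.
The clause (D) is unit, so D = 1.
The clause (B) is unit, so B = 1.
But (~B) is also a unit clause — contradiction.
So every satisfying assignment has A = False.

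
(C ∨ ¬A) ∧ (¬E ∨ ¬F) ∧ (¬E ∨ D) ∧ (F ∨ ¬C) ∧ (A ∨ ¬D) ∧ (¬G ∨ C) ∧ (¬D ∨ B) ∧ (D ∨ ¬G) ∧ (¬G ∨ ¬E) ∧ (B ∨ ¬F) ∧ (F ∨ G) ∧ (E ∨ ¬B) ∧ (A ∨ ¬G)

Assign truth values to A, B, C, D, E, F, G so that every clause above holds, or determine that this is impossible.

UNSATISFIABLE

Branch on C: set C = True.
(F) alone gives F = True.
(¬E) alone gives E = False.
(B) alone gives B = True.
That conflicts with the unit clause (¬B).
That branch fails; take C = False instead.
(¬A) alone gives A = False.
(¬D) alone gives D = False.
(¬E) alone gives E = False.
(¬G) alone gives G = False.
(F) alone gives F = True.
(B) alone gives B = True.
That conflicts with the unit clause (¬B).
Both values of C lead to a conflict.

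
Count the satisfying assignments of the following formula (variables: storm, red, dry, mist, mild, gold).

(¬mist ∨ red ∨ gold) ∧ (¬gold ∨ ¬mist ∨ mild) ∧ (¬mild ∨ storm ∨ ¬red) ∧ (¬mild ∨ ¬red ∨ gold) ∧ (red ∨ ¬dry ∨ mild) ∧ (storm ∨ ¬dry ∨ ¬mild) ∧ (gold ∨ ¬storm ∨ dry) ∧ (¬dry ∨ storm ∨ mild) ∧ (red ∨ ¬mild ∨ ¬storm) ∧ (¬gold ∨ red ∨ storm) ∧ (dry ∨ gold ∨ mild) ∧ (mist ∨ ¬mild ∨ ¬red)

9

There are 2^6 = 64 truth assignments over (storm, red, dry, mist, mild, gold).
Split on gold. With gold = True, the clauses containing gold are satisfied and ¬gold drops from the rest; 6 of the 2^5 = 32 assignments to the other variables satisfy what remains.
With gold = False, by the same count on the reduced clause set, 3 assignments work.
Total: 6 + 3 = 9.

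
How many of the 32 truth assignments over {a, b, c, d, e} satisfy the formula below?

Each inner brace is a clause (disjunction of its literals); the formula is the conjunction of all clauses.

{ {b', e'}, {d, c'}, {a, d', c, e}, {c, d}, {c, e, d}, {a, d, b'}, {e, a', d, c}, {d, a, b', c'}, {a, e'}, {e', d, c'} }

There are 2^5 = 32 truth assignments over (a, b, c, d, e).
Split on a. With a = 1, the clauses containing a are satisfied and a' drops from the rest; 6 of the 2^4 = 16 assignments to the other variables satisfy what remains.
With a = 0, by the same count on the reduced clause set, 2 assignments work.
(One model: a=F, b=F, c=T, d=T, e=F.)
Total: 6 + 2 = 8.

8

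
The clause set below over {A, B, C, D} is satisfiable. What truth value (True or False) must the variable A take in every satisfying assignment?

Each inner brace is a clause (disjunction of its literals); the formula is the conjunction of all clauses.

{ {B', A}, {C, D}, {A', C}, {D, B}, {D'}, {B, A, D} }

Suppose A = 0.
(B') alone gives B = 0.
(D) alone gives D = 1.
Now (D') is unsatisfied and unit — conflict.
So every satisfying assignment has A = True.

True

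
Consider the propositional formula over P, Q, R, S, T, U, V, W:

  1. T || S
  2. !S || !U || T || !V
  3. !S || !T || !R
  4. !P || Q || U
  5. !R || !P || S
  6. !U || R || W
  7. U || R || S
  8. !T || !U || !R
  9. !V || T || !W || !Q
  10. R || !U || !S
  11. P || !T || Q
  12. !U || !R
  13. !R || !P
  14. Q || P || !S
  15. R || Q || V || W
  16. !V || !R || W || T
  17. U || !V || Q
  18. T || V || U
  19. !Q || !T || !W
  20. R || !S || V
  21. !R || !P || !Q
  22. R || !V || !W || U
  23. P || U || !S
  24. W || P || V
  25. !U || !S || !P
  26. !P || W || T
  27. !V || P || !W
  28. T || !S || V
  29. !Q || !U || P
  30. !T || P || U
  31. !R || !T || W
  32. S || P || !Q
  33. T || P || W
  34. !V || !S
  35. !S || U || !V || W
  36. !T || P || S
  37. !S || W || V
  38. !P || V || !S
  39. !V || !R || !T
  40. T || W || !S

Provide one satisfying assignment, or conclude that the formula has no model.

P=true; Q=false; R=false; S=false; T=true; U=true; V=false; W=true

Case T = true:
Case S = false:
Unit clause (P) forces P = true.
Unit clause (!R) forces R = false.
Unit clause (U) forces U = true.
Unit clause (W) forces W = true.
Unit clause (!Q) forces Q = false.
No clause remains; V is free.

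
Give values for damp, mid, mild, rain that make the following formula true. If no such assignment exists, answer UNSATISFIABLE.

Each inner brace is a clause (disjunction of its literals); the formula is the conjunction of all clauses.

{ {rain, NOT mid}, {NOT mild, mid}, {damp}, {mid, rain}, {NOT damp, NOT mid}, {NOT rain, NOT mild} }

Unit clause (damp) forces damp = true.
Unit clause (NOT mid) forces mid = false.
Unit clause (NOT mild) forces mild = false.
Unit clause (rain) forces rain = true.
This assignment satisfies each clause.

damp: true, mid: false, mild: false, rain: true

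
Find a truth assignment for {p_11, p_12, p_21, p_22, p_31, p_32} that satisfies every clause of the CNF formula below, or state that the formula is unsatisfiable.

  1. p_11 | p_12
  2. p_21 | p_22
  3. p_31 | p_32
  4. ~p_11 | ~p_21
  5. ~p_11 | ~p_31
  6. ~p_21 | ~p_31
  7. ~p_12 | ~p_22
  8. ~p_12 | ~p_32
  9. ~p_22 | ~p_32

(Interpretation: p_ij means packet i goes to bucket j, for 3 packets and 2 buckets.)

Case p_11 = 1:
The clause (~p_21) is unit, so p_21 = 0.
The clause (p_22) is unit, so p_22 = 1.
The clause (~p_31) is unit, so p_31 = 0.
The clause (p_32) is unit, so p_32 = 1.
Now (~p_32) is unsatisfied and unit — conflict.
Undo p_11 and try p_11 = 0.
The clause (p_12) is unit, so p_12 = 1.
The clause (~p_22) is unit, so p_22 = 0.
The clause (p_21) is unit, so p_21 = 1.
The clause (~p_31) is unit, so p_31 = 0.
The clause (p_32) is unit, so p_32 = 1.
Now (~p_32) is unsatisfied and unit — conflict.
Either choice for p_11 ends in contradiction.

UNSATISFIABLE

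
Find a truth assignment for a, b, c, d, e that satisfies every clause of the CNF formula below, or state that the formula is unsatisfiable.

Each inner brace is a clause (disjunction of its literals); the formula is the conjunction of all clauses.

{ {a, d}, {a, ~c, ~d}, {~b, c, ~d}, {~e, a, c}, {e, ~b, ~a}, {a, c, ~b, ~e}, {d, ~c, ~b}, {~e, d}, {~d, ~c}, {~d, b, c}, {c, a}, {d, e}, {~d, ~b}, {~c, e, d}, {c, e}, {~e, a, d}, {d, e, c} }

Case a = 1:
Case e = 1:
Unit clause (d) forces d = 1.
Unit clause (~c) forces c = 0.
Unit clause (~b) forces b = 0.
Now (b) is unsatisfied and unit — conflict.
That branch fails; take e = 0 instead.
Unit clause (~b) forces b = 0.
Unit clause (d) forces d = 1.
Unit clause (~c) forces c = 0.
Now (c) is unsatisfied and unit — conflict.
Either choice for e ends in contradiction.
That branch fails; take a = 0 instead.
Unit clause (d) forces d = 1.
Unit clause (~c) forces c = 0.
Now (c) is unsatisfied and unit — conflict.
Either choice for a ends in contradiction.

UNSATISFIABLE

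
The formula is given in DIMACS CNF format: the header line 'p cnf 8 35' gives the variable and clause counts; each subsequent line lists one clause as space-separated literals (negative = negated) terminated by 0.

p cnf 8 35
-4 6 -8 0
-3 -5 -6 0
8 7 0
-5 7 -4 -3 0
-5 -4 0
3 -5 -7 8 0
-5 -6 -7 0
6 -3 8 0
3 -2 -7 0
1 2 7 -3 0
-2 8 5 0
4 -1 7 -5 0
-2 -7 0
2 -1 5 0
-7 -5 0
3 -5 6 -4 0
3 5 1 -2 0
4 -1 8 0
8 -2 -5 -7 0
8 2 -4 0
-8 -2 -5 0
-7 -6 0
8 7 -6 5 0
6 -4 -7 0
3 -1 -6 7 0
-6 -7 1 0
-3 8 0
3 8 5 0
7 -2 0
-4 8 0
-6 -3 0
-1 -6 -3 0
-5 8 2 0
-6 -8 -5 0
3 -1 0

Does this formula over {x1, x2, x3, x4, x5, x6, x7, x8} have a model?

Yes

Suppose x8 = True.
Suppose x4 = False.
Suppose x2 = False.
Suppose x1 = False.
Suppose x7 = False.
The clause (¬x3) is unit, so x3 = False.
Suppose x6 = False.
All clauses hold; x5 can take either value.
A satisfying assignment: x1: False; x2: False; x3: False; x4: False; x5: False; x6: False; x7: False; x8: True.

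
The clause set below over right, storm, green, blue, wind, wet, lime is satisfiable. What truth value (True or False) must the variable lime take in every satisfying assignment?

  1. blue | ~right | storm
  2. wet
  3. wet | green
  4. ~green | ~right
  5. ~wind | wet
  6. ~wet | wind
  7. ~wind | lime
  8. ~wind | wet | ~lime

True

Suppose lime = 0.
The clause (wet) is unit, so wet = 1.
The clause (wind) is unit, so wind = 1.
But (~wind) is also a unit clause — contradiction.
So every satisfying assignment has lime = True.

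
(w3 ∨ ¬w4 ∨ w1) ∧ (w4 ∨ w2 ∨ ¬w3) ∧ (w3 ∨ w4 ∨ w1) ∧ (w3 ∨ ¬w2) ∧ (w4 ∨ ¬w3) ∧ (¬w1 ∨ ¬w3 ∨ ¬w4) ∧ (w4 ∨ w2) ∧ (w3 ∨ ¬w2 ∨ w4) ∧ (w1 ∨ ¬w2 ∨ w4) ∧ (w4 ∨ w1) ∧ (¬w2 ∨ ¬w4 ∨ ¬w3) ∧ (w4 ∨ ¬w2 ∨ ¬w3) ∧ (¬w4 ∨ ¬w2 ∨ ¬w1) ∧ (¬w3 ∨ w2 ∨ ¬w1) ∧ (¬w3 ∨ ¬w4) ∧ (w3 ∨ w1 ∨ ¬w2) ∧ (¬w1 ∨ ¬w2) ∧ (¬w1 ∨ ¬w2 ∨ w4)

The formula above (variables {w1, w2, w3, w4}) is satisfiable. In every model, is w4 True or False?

True

Suppose w4 = False.
The clause (¬w3) is unit, so w3 = False.
The clause (w1) is unit, so w1 = True.
The clause (¬w2) is unit, so w2 = False.
That conflicts with the unit clause (w2).
So every satisfying assignment has w4 = True.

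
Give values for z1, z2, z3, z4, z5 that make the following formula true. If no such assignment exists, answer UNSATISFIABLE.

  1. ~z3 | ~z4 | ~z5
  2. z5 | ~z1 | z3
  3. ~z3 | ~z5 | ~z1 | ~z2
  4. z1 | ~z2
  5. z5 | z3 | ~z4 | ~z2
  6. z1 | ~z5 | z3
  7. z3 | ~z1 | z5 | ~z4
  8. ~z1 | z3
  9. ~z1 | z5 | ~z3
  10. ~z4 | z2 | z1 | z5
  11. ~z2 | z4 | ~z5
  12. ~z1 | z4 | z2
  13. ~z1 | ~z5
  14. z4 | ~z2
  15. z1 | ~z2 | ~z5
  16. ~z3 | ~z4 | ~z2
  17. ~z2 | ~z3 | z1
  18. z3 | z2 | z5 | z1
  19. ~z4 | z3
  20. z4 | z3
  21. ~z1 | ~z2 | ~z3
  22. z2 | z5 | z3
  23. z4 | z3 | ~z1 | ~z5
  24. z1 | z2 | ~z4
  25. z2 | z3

Branch on z1: set z1 = 0.
The clause (~z2) is unit, so z2 = 0.
The clause (~z4) is unit, so z4 = 0.
The clause (z3) is unit, so z3 = 1.
Every clause is now satisfied; z5 is unconstrained.

z1=0,  z2=0,  z3=1,  z4=0,  z5=0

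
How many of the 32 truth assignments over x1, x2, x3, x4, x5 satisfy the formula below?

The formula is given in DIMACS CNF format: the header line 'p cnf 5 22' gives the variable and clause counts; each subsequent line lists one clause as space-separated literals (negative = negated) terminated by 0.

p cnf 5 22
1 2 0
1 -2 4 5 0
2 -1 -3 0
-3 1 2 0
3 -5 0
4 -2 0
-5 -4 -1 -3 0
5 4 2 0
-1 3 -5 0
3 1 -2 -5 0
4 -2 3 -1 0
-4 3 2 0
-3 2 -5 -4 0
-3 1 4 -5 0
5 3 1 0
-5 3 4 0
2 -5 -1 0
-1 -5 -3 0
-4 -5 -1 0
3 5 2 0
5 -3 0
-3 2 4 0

There are 2^5 = 32 truth assignments over (x1, x2, x3, x4, x5).
Split on x4. With x4 = True, the clauses containing x4 are satisfied and ¬x4 drops from the rest; 2 of the 2^4 = 16 assignments to the other variables satisfy what remains.
With x4 = False, by the same count on the reduced clause set, 0 assignments work.
Total: 2 + 0 = 2.

2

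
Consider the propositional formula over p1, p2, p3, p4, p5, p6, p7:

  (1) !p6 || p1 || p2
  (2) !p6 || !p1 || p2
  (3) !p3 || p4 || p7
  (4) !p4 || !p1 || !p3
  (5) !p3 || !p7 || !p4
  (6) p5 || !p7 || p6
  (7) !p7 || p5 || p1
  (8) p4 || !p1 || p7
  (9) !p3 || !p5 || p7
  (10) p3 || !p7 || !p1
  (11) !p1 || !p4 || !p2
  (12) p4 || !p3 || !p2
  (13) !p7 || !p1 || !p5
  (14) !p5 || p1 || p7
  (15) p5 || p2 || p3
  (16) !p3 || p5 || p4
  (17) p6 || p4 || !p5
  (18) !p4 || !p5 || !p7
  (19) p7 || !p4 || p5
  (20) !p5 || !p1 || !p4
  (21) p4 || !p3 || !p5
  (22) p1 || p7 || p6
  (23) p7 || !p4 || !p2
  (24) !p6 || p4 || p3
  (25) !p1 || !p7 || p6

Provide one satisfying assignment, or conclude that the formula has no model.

UNSATISFIABLE

Suppose p6 = false.
Suppose p5 = true.
From the singleton clause (p4), p4 = true.
From the singleton clause (!p7), p7 = false.
From the singleton clause (!p3), p3 = false.
From the singleton clause (p1), p1 = true.
That conflicts with the unit clause (!p1).
Undo p5 and try p5 = false.
From the singleton clause (!p7), p7 = false.
From the singleton clause (!p4), p4 = false.
From the singleton clause (!p3), p3 = false.
From the singleton clause (!p1), p1 = false.
That conflicts with the unit clause (p1).
Either choice for p5 ends in contradiction.
Undo p6 and try p6 = true.
Suppose p1 = true.
From the singleton clause (p2), p2 = true.
From the singleton clause (!p4), p4 = false.
From the singleton clause (p7), p7 = true.
From the singleton clause (p3), p3 = true.
That conflicts with the unit clause (!p3).
Undo p1 and try p1 = false.
From the singleton clause (p2), p2 = true.
Suppose p7 = false.
From the singleton clause (!p5), p5 = false.
From the singleton clause (!p4), p4 = false.
From the singleton clause (!p3), p3 = false.
That conflicts with the unit clause (p3).
Undo p7 and try p7 = true.
From the singleton clause (p5), p5 = true.
From the singleton clause (!p4), p4 = false.
From the singleton clause (!p3), p3 = false.
That conflicts with the unit clause (p3).
Either choice for p7 ends in contradiction.
Either choice for p1 ends in contradiction.
Either choice for p6 ends in contradiction.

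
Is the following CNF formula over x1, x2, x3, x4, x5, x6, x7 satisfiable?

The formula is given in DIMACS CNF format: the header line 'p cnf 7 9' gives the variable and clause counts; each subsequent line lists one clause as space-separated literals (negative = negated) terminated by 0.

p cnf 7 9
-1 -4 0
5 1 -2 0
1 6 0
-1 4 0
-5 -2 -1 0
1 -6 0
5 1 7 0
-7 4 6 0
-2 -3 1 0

Case x1 = False:
From the singleton clause (x6), x6 = True.
Now (¬x6) is unsatisfied and unit — conflict.
That branch fails; take x1 = True instead.
From the singleton clause (¬x4), x4 = False.
Now (x4) is unsatisfied and unit — conflict.
Both values of x1 lead to a conflict.
No assignment satisfies every clause.

No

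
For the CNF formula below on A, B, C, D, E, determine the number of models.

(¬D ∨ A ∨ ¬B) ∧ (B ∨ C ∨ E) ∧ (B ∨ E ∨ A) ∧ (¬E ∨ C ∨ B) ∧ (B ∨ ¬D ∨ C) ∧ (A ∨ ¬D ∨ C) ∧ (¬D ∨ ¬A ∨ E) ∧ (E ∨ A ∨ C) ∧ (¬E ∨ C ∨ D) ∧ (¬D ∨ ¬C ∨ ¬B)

There are 2^5 = 32 truth assignments over (A, B, C, D, E).
Split on D. With D = True, the clauses containing D are satisfied and ¬D drops from the rest; 3 of the 2^4 = 16 assignments to the other variables satisfy what remains.
With D = False, by the same count on the reduced clause set, 8 assignments work.
(One model: A=F, B=F, C=T, D=F, E=T.)
Total: 3 + 8 = 11.

11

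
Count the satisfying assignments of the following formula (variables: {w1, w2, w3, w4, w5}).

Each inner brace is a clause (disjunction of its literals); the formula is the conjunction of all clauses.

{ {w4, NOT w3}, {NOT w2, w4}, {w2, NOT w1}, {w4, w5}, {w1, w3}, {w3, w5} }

There are 2^5 = 32 truth assignments over (w1, w2, w3, w4, w5).
Split on w2. With w2 = true, the clauses containing w2 are satisfied and NOT w2 drops from the rest; 5 of the 2^4 = 16 assignments to the other variables satisfy what remains.
With w2 = false, by the same count on the reduced clause set, 2 assignments work.
Total: 5 + 2 = 7.

7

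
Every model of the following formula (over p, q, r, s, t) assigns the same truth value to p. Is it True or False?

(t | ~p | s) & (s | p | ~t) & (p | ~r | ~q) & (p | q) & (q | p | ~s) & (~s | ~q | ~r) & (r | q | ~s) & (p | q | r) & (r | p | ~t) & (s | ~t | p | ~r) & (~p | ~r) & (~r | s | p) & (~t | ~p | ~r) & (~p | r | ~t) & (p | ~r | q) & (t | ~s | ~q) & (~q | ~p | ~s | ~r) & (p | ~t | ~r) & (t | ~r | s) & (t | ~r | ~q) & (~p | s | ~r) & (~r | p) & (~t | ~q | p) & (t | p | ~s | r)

False

Suppose p = 1.
Unit clause (~r) forces r = 0.
Unit clause (~t) forces t = 0.
Unit clause (s) forces s = 1.
Unit clause (q) forces q = 1.
Now (~q) is unsatisfied and unit — conflict.
So every satisfying assignment has p = False.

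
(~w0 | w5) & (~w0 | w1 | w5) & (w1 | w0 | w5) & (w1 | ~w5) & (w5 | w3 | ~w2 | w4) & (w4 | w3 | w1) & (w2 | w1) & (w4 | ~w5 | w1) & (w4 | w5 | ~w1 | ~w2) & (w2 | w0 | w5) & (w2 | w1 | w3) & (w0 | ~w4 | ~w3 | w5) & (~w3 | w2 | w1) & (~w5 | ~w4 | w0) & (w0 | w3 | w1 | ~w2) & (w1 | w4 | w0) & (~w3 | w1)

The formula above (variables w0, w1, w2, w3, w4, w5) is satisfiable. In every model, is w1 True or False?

True

Suppose w1 = 0.
From the singleton clause (~w5), w5 = 0.
From the singleton clause (~w0), w0 = 0.
But (w0) is also a unit clause — contradiction.
So every satisfying assignment has w1 = True.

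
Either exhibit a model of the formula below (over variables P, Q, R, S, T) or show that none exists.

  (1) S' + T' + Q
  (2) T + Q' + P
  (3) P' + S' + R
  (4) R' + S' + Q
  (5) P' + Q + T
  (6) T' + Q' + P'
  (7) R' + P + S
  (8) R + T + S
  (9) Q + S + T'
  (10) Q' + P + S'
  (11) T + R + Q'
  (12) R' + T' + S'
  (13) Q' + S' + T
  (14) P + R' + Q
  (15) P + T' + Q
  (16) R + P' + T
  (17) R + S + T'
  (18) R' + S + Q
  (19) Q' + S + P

P=1; Q=1; R=1; S=0; T=0

Case S = 0:
Case R = 1:
Unit clause (P) forces P = 1.
Unit clause (Q) forces Q = 1.
Unit clause (T') forces T = 0.
This assignment satisfies each clause.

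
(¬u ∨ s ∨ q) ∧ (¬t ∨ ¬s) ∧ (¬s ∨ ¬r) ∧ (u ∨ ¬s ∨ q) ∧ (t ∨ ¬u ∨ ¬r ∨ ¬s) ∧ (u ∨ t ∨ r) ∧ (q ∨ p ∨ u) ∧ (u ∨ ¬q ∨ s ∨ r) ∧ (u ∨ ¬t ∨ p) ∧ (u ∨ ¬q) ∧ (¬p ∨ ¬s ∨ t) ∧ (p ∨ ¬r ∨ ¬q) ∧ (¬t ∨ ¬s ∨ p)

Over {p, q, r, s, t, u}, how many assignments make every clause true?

11

There are 2^6 = 64 truth assignments over (p, q, r, s, t, u).
Split on s. With s = True, the clauses containing s are satisfied and ¬s drops from the rest; 2 of the 2^5 = 32 assignments to the other variables satisfy what remains.
With s = False, by the same count on the reduced clause set, 9 assignments work.
(One model: p=F, q=F, r=F, s=T, t=F, u=T.)
Total: 2 + 9 = 11.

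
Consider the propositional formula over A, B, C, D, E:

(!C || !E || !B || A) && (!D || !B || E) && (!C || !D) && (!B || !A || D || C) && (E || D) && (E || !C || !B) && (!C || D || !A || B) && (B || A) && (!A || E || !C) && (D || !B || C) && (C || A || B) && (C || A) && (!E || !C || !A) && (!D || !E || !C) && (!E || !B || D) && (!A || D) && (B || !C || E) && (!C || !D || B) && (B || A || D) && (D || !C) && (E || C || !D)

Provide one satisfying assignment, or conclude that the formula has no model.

Case C = false:
Unit clause (A) forces A = true.
Unit clause (D) forces D = true.
Unit clause (E) forces E = true.
Every clause is now satisfied; B is unconstrained.

A=true; B=true; C=false; D=true; E=true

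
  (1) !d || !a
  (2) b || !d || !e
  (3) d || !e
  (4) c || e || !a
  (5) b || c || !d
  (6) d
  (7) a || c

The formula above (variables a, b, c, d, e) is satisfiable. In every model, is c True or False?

Suppose c = false.
The clause (d) is unit, so d = true.
The clause (!a) is unit, so a = false.
That conflicts with the unit clause (a).
So every satisfying assignment has c = True.

True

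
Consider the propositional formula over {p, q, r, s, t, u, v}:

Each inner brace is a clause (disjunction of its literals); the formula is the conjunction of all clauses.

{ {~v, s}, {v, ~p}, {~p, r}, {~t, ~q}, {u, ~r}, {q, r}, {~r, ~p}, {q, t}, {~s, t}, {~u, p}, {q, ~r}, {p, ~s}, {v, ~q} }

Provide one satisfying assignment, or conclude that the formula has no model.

Case v = 0:
Unit clause (~p) forces p = 0.
Unit clause (~u) forces u = 0.
Unit clause (~r) forces r = 0.
Unit clause (q) forces q = 1.
But (~q) is also a unit clause — contradiction.
Backtrack on v: now try v = 1.
Unit clause (s) forces s = 1.
Unit clause (t) forces t = 1.
Unit clause (~q) forces q = 0.
Unit clause (r) forces r = 1.
But (~r) is also a unit clause — contradiction.
Neither v = 1 nor v = 0 works.

UNSATISFIABLE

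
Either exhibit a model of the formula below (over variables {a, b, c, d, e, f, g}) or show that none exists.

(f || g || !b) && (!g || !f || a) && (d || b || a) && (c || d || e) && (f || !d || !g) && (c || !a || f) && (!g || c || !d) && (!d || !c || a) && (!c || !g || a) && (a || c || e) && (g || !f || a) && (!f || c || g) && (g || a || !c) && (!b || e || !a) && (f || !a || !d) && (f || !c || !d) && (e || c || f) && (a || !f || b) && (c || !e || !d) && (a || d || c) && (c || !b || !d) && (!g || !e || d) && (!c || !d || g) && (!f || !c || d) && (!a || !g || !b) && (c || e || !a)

a ↦ true,  b ↦ false,  c ↦ true,  d ↦ true,  e ↦ false,  f ↦ true,  g ↦ true

Try f = true.
Try g = true.
(a) alone gives a = true.
(!b) alone gives b = false.
Try c = true.
(d) alone gives d = true.
No clause remains; e is free.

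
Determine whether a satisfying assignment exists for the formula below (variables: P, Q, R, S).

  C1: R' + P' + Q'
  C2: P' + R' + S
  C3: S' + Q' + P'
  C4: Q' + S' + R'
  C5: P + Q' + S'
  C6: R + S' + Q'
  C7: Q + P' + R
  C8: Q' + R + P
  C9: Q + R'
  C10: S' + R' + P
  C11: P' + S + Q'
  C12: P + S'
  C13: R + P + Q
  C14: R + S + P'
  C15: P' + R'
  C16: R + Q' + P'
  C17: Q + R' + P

Yes, satisfiable

Case Q = 1:
Case R = 1:
From the singleton clause (P'), P = 0.
From the singleton clause (S'), S = 0.
Every clause now holds.
A satisfying assignment: P ↦ 0; Q ↦ 1; R ↦ 1; S ↦ 0.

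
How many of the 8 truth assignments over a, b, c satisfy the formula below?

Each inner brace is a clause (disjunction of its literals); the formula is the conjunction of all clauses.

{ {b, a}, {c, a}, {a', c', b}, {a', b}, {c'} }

There are 2^3 = 8 truth assignments over (a, b, c).
Split on a. With a = 1, the clauses containing a are satisfied and a' drops from the rest; 1 of the 2^2 = 4 assignments to the other variables satisfy what remains.
With a = 0, by the same count on the reduced clause set, 0 assignments work.
(One model: a=T, b=T, c=F.)
Total: 1 + 0 = 1.

1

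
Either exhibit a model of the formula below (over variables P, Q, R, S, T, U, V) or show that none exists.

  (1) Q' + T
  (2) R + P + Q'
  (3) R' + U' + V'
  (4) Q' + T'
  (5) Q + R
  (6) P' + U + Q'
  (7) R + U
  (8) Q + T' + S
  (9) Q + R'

Case Q = 0:
(R) alone gives R = 1.
That conflicts with the unit clause (R').
Backtrack on Q: now try Q = 1.
(T) alone gives T = 1.
That conflicts with the unit clause (T').
Both values of Q lead to a conflict.

UNSATISFIABLE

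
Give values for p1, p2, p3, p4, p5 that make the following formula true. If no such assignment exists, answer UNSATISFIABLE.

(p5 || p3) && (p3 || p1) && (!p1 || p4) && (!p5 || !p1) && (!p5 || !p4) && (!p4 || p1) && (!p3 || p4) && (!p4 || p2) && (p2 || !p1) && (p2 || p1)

Branch on p5: set p5 = false.
From the singleton clause (p3), p3 = true.
From the singleton clause (p4), p4 = true.
From the singleton clause (p1), p1 = true.
From the singleton clause (p2), p2 = true.
Every clause now holds.

p1=true,  p2=true,  p3=true,  p4=true,  p5=false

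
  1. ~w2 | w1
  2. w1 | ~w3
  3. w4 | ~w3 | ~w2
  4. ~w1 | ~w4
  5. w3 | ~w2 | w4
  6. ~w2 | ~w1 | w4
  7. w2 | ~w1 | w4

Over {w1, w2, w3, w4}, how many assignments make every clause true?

2

There are 2^4 = 16 truth assignments over (w1, w2, w3, w4).
Split on w2. With w2 = 1, the clauses containing w2 are satisfied and ~w2 drops from the rest; 0 of the 2^3 = 8 assignments to the other variables satisfy what remains.
With w2 = 0, by the same count on the reduced clause set, 2 assignments work.
(One model: w1=F, w2=F, w3=F, w4=F.)
Total: 0 + 2 = 2.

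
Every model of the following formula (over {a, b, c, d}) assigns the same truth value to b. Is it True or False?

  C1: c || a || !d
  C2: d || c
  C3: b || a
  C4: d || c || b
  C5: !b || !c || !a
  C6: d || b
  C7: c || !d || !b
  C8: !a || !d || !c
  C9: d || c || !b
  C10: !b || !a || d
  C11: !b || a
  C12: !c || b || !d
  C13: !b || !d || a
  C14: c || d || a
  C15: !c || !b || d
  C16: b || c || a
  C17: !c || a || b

Suppose b = true.
Unit clause (a) forces a = true.
Unit clause (!c) forces c = false.
Unit clause (d) forces d = true.
But (!d) is also a unit clause — contradiction.
So every satisfying assignment has b = False.

False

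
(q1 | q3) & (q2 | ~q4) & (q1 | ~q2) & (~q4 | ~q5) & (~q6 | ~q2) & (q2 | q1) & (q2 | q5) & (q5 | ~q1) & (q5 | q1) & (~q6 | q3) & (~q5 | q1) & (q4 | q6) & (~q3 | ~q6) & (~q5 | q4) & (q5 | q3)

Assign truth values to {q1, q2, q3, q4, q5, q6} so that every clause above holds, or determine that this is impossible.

Case q1 = 1:
(q5) alone gives q5 = 1.
(~q4) alone gives q4 = 0.
That conflicts with the unit clause (q4).
Undo q1 and try q1 = 0.
(q3) alone gives q3 = 1.
(~q2) alone gives q2 = 0.
That conflicts with the unit clause (q2).
Both values of q1 lead to a conflict.

UNSATISFIABLE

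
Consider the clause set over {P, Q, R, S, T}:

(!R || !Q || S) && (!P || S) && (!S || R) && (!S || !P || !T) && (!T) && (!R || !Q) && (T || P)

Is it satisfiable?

Yes, satisfiable

From the singleton clause (!T), T = false.
From the singleton clause (P), P = true.
From the singleton clause (S), S = true.
From the singleton clause (R), R = true.
From the singleton clause (!Q), Q = false.
Every clause now holds.
A satisfying assignment: P ↦ true; Q ↦ false; R ↦ true; S ↦ true; T ↦ false.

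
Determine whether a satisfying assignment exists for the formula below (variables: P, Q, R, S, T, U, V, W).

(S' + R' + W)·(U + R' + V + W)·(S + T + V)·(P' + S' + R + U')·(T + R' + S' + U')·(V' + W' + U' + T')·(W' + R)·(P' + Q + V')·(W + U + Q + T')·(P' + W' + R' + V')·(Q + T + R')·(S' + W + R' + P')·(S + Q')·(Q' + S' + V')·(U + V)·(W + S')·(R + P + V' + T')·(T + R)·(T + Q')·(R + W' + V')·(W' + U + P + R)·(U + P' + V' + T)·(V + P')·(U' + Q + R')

Case W = 0:
The clause (S') is unit, so S = 0.
The clause (Q') is unit, so Q = 0.
Case T = 1:
The clause (U) is unit, so U = 1.
The clause (R') is unit, so R = 0.
Case P = 0:
The clause (V') is unit, so V = 0.
This assignment satisfies each clause.
A satisfying assignment: P ↦ 0; Q ↦ 0; R ↦ 0; S ↦ 0; T ↦ 1; U ↦ 1; V ↦ 0; W ↦ 0.

Satisfiable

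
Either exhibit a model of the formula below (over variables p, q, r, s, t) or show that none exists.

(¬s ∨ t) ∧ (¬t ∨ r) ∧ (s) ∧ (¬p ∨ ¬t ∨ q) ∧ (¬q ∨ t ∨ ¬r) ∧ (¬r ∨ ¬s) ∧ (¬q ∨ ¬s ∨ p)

UNSATISFIABLE

From the singleton clause (s), s = True.
From the singleton clause (t), t = True.
From the singleton clause (r), r = True.
Now (¬r) is unsatisfied and unit — conflict.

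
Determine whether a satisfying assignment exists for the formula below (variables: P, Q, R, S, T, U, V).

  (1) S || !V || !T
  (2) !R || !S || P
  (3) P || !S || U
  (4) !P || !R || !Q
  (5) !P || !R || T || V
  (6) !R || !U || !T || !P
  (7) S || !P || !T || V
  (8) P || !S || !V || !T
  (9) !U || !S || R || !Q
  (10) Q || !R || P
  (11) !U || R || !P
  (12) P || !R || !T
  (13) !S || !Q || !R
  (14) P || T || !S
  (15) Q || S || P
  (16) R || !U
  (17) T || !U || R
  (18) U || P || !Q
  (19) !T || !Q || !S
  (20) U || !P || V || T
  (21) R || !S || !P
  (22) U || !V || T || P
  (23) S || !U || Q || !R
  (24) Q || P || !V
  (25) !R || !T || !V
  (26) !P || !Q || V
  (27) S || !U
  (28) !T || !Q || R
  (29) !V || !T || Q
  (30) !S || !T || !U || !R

Try R = false.
Unit clause (!U) forces U = false.
Try P = true.
Unit clause (!S) forces S = false.
Try V = true.
Unit clause (!T) forces T = false.
No clause remains; Q is free.
A satisfying assignment: P ↦ true,  Q ↦ false,  R ↦ false,  S ↦ false,  T ↦ false,  U ↦ false,  V ↦ true.

Yes, satisfiable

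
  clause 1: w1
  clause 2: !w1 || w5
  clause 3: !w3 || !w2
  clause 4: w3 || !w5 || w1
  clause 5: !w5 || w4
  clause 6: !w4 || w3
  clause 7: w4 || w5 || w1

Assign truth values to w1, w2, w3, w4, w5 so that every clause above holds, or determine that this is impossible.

Unit clause (w1) forces w1 = true.
Unit clause (w5) forces w5 = true.
Unit clause (w4) forces w4 = true.
Unit clause (w3) forces w3 = true.
Unit clause (!w2) forces w2 = false.
All clauses are satisfied.

w1 ↦ true; w2 ↦ false; w3 ↦ true; w4 ↦ true; w5 ↦ true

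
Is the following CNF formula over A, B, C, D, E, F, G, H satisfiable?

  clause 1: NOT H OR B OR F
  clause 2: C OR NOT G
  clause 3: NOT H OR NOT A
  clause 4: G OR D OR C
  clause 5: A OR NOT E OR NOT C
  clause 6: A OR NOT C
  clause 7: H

Satisfiable

From the singleton clause (H), H = true.
From the singleton clause (NOT A), A = false.
From the singleton clause (NOT C), C = false.
From the singleton clause (NOT G), G = false.
From the singleton clause (D), D = true.
Branch on B: set B = true.
All clauses hold; E, F can take either value.
A satisfying assignment: A: false, B: true, C: false, D: true, E: false, F: false, G: false, H: true.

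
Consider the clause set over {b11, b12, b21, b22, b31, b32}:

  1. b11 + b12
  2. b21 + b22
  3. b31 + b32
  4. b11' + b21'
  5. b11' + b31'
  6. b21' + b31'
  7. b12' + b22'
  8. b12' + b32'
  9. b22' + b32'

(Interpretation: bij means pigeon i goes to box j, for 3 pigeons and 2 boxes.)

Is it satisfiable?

Unsatisfiable

Case b11 = 1:
(b21') alone gives b21 = 0.
(b22) alone gives b22 = 1.
(b31') alone gives b31 = 0.
(b32) alone gives b32 = 1.
That conflicts with the unit clause (b32').
Undo b11 and try b11 = 0.
(b12) alone gives b12 = 1.
(b22') alone gives b22 = 0.
(b21) alone gives b21 = 1.
(b31') alone gives b31 = 0.
(b32) alone gives b32 = 1.
That conflicts with the unit clause (b32').
Either choice for b11 ends in contradiction.
No assignment satisfies every clause.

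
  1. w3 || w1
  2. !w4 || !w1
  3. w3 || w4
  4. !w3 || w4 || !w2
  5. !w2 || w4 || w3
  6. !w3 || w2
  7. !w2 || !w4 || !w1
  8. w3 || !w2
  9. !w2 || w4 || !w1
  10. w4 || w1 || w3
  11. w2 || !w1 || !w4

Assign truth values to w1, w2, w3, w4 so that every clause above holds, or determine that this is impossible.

w1=false,  w2=true,  w3=true,  w4=true

Branch on w3: set w3 = true.
Unit clause (w2) forces w2 = true.
Unit clause (w4) forces w4 = true.
Unit clause (!w1) forces w1 = false.
All clauses are satisfied.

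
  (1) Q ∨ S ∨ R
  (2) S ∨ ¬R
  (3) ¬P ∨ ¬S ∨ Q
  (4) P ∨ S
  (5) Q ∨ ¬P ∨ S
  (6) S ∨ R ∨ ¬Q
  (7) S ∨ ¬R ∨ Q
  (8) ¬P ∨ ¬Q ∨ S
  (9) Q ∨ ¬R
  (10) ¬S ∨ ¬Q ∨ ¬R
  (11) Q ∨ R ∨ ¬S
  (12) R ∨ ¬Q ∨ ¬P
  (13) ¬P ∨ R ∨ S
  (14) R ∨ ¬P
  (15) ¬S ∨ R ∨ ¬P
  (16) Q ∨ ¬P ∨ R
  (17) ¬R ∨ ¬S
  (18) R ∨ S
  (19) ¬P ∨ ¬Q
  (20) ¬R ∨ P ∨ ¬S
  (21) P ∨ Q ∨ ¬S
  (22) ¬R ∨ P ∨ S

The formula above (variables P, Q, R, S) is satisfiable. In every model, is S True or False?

Suppose S = False.
The clause (¬R) is unit, so R = False.
That conflicts with the unit clause (R).
So every satisfying assignment has S = True.

True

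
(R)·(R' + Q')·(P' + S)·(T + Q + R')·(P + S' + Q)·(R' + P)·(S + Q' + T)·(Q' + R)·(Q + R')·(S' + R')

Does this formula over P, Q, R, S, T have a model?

(R) alone gives R = 1.
(Q') alone gives Q = 0.
But (Q) is also a unit clause — contradiction.
No assignment satisfies every clause.

No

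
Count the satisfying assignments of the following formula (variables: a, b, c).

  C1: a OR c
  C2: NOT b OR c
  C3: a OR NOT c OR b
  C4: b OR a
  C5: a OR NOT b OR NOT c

There are 2^3 = 8 truth assignments over (a, b, c).
Check each against the 5 clauses (columns in the order a, b, c):
  F F F  ✗ fails (a OR c)
  F F T  ✗ fails (a OR NOT c OR b)
  F T F  ✗ fails (a OR c)
  F T T  ✗ fails (a OR NOT b OR NOT c)
  T F F  ✓ satisfies all
  T F T  ✓ satisfies all
  T T F  ✗ fails (NOT b OR c)
  T T T  ✓ satisfies all
3 of the 8 rows are models.

3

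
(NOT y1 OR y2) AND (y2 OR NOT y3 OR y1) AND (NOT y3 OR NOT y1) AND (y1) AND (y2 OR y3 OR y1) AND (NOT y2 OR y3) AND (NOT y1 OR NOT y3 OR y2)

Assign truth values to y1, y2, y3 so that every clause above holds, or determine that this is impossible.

UNSATISFIABLE

(y1) alone gives y1 = true.
(y2) alone gives y2 = true.
(NOT y3) alone gives y3 = false.
Now (y3) is unsatisfied and unit — conflict.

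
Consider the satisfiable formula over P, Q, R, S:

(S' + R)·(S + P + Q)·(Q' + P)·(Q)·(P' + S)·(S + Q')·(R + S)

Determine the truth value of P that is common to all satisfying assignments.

True

Suppose P = 0.
From the singleton clause (Q'), Q = 0.
Now (Q) is unsatisfied and unit — conflict.
So every satisfying assignment has P = True.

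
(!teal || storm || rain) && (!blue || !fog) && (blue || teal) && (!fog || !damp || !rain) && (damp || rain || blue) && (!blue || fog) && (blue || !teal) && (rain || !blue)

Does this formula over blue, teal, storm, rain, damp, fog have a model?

No, unsatisfiable

Try blue = false.
The clause (teal) is unit, so teal = true.
That conflicts with the unit clause (!teal).
That branch fails; take blue = true instead.
The clause (!fog) is unit, so fog = false.
That conflicts with the unit clause (fog).
Neither blue = true nor blue = false works.
No assignment satisfies every clause.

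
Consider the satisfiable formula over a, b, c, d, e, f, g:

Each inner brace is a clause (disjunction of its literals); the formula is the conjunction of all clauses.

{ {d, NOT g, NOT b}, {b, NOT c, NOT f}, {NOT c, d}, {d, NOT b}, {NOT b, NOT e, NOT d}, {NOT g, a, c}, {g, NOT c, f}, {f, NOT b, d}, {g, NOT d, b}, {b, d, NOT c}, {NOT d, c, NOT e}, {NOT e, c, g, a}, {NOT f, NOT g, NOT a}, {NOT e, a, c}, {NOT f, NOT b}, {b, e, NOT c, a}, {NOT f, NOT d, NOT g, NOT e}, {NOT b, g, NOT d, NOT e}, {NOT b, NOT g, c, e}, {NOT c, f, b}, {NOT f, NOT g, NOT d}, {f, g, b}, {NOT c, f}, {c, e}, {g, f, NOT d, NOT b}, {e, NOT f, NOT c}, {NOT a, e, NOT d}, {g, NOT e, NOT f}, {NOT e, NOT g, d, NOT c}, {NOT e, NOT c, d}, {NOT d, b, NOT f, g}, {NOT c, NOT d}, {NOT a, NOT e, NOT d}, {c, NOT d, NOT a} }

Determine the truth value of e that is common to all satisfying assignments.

Suppose e = false.
From the singleton clause (c), c = true.
From the singleton clause (d), d = true.
But (NOT d) is also a unit clause — contradiction.
So every satisfying assignment has e = True.

True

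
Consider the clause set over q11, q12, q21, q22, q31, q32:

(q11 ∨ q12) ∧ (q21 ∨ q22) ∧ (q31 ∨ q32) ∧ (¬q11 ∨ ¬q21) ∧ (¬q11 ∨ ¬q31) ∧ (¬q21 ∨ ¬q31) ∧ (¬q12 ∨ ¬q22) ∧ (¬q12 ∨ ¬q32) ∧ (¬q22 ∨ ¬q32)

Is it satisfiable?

No

Suppose q11 = True.
Unit clause (¬q21) forces q21 = False.
Unit clause (q22) forces q22 = True.
Unit clause (¬q31) forces q31 = False.
Unit clause (q32) forces q32 = True.
Now (¬q32) is unsatisfied and unit — conflict.
That branch fails; take q11 = False instead.
Unit clause (q12) forces q12 = True.
Unit clause (¬q22) forces q22 = False.
Unit clause (q21) forces q21 = True.
Unit clause (¬q31) forces q31 = False.
Unit clause (q32) forces q32 = True.
Now (¬q32) is unsatisfied and unit — conflict.
Either choice for q11 ends in contradiction.
No assignment satisfies every clause.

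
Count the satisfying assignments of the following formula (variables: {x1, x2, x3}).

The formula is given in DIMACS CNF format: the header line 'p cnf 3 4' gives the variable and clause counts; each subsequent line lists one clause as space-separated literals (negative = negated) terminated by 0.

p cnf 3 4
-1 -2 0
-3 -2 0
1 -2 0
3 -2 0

4

There are 2^3 = 8 truth assignments over (x1, x2, x3).
Check each against the 4 clauses (columns in the order x1, x2, x3):
  F F F  ✓ satisfies all
  F F T  ✓ satisfies all
  F T F  ✗ fails (x1 ∨ ¬x2)
  F T T  ✗ fails (¬x3 ∨ ¬x2)
  T F F  ✓ satisfies all
  T F T  ✓ satisfies all
  T T F  ✗ fails (¬x1 ∨ ¬x2)
  T T T  ✗ fails (¬x1 ∨ ¬x2)
4 of the 8 rows are models.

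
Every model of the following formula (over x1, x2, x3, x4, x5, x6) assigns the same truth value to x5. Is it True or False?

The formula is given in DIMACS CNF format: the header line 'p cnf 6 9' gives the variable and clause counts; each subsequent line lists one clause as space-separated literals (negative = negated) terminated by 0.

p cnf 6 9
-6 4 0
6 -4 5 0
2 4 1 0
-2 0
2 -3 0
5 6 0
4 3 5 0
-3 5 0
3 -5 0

False

Suppose x5 = True.
From the singleton clause (¬x2), x2 = False.
From the singleton clause (¬x3), x3 = False.
But (x3) is also a unit clause — contradiction.
So every satisfying assignment has x5 = False.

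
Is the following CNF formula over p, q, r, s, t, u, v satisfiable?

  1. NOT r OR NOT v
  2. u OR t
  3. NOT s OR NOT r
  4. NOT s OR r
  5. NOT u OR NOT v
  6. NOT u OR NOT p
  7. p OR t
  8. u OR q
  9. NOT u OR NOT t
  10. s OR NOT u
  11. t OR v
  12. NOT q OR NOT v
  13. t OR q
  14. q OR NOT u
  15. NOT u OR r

Yes

Suppose r = true.
(NOT v) alone gives v = false.
(NOT s) alone gives s = false.
(NOT u) alone gives u = false.
(t) alone gives t = true.
(q) alone gives q = true.
All clauses hold; p can take either value.
A satisfying assignment: p: true, q: true, r: true, s: false, t: true, u: false, v: false.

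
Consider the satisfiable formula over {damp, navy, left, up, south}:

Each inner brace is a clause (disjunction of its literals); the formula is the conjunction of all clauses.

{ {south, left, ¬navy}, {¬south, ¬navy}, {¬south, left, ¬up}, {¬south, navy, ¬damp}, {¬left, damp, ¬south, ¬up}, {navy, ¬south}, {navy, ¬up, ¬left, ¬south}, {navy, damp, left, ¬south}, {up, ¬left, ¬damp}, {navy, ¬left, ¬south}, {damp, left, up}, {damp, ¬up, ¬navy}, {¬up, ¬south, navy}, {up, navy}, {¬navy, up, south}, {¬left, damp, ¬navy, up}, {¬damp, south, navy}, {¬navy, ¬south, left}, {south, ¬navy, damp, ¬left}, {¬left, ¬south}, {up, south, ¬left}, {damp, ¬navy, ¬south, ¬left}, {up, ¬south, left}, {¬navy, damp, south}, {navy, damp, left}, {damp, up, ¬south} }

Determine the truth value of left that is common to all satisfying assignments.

True

Suppose left = False.
Try south = True.
(¬navy) alone gives navy = False.
But (navy) is also a unit clause — contradiction.
That branch fails; take south = False instead.
(¬navy) alone gives navy = False.
(up) alone gives up = True.
(¬damp) alone gives damp = False.
But (damp) is also a unit clause — contradiction.
Both values of south lead to a conflict.
So every satisfying assignment has left = True.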